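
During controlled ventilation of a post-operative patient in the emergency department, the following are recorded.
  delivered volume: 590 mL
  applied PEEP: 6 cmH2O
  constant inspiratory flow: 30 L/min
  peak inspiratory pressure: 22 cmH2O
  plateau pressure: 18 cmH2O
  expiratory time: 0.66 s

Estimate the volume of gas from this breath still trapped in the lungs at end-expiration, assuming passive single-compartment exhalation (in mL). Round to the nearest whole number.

Flow: 30 L/min ÷ 60 = 0.5 L/s.
R = (PIP − Pplat)/V̇ = (22 − 18) / 0.5 = 4.0/0.5 = 8.0 cmH2O·s/L.
C = Vt/(Pplat − PEEP) = 590.0 / (18 − 6) = 590.0/12.0 = 49.167 mL/cmH2O.
τ = R × C = 8.0 × 0.04917 L/cmH2O = 0.3934 s.
Fraction remaining = e^(−Te/τ) = e^(−0.66/0.3934) = 0.1868.
Trapped volume = 590.0 × 0.1868 = 110.21 mL.

110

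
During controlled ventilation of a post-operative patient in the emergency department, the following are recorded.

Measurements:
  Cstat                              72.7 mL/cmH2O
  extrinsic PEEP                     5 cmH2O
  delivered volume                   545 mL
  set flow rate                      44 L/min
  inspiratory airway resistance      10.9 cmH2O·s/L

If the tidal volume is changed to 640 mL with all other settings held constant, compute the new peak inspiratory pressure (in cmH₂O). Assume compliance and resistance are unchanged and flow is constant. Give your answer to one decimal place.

Flow: 44 L/min ÷ 60 = 0.7333 L/s.
PIP = Vt/C + R·V̇ + PEEP (constant-flow equation of motion).
Only the elastic term changes: ΔPIP = ΔVt / C = (640 − 545) / 72.7 = 1.307 cmH2O.
Original PIP = 545/72.7 + 10.9×0.7333 + 5 = 20.49 cmH2O; new PIP = 20.49 + (1.307) = 21.797 cmH2O.

21.8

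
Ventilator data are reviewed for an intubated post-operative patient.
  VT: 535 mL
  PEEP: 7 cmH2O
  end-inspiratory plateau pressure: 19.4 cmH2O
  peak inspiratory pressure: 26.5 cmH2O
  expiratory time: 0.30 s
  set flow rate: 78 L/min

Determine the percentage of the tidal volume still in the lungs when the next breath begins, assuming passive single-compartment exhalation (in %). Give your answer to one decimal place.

28.0

Flow: 78 L/min ÷ 60 = 1.3 L/s.
R = (PIP − Pplat)/V̇ = (26.5 − 19.4) / 1.3 = 7.1/1.3 = 5.462 cmH2O·s/L.
C = Vt/(Pplat − PEEP) = 535.0 / (19.4 − 7) = 535.0/12.4 = 43.145 mL/cmH2O.
τ = R × C = 5.462 × 0.04315 L/cmH2O = 0.2357 s.
Fraction remaining at end-expiration = e^(−Te/τ) = e^(−0.30/0.2357) = 0.28 → 28.0%.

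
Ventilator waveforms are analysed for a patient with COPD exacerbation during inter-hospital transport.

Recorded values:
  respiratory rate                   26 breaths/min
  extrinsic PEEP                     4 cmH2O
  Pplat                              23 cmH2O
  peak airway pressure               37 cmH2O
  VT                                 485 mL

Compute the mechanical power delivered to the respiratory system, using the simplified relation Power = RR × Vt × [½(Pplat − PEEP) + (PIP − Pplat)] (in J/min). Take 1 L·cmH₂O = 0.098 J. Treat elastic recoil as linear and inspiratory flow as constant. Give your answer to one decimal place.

29.0

Per-breath work = Vt × [½(Pplat−PEEP) + (PIP−Pplat)] = 0.485 × [0.5×19.0 + 14.0] = 0.485 × 23.5 = 11.398 L·cmH2O.
Power = 26 × 11.398 = 296.35 L·cmH2O/min.
× 0.098 J/(L·cmH2O) → 29.042 J/min.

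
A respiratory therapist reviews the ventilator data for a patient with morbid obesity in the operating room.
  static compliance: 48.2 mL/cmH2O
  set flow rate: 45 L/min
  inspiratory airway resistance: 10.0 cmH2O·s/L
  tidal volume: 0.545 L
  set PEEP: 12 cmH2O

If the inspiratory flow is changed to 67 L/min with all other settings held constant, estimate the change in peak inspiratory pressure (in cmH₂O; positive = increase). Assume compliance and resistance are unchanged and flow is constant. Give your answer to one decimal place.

3.7

Flow: 45 L/min ÷ 60 = 0.75 L/s.
New flow: 67 L/min ÷ 60 = 1.1167 L/s.
PIP = Vt/C + R·V̇ + PEEP (constant-flow equation of motion).
Only the resistive term changes: ΔPIP = R × ΔV̇ = 10.0 × (1.1167 − 0.75) = 10.0 × 0.3667 = 3.667 cmH2O.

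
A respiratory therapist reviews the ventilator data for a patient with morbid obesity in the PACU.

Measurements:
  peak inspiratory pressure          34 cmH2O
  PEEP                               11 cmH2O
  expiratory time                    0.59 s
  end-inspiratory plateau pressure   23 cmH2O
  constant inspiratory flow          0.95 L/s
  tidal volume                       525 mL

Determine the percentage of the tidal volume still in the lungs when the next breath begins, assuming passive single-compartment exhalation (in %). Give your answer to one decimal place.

R = (PIP − Pplat)/V̇ = (34 − 23) / 0.95 = 11.0/0.95 = 11.579 cmH2O·s/L.
C = Vt/(Pplat − PEEP) = 525.0 / (23 − 11) = 525.0/12.0 = 43.75 mL/cmH2O.
τ = R × C = 11.579 × 0.04375 L/cmH2O = 0.5066 s.
Fraction remaining at end-expiration = e^(−Te/τ) = e^(−0.59/0.5066) = 0.312 → 31.2%.

31.2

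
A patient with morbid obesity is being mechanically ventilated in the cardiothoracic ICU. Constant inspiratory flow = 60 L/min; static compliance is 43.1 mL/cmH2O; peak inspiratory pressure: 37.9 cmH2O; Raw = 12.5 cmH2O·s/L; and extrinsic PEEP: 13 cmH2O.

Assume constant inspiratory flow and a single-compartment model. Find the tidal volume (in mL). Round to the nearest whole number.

Flow: 60 L/min ÷ 60 = 1 L/s.
Equation of motion (constant flow): PIP = Vt/C + R·V̇ + PEEP.
Vt/C = PIP − R·V̇ − PEEP = 37.9 − 12.5 − 13 = 12.4 cmH2O.
Vt = C × 12.4 = 43.1 × 12.4 = 534.44 mL.

534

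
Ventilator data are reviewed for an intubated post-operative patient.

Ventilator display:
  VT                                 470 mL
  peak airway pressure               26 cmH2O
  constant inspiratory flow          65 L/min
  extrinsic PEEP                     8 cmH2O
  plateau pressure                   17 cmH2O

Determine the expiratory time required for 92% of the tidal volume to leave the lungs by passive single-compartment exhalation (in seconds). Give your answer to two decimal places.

Flow: 65 L/min ÷ 60 = 1.0833 L/s.
R = (PIP − Pplat)/V̇ = (26 − 17) / 1.0833 = 9.0/1.0833 = 8.308 cmH2O·s/L.
C = Vt/(Pplat − PEEP) = 470.0 / (17 − 8) = 470.0/9.0 = 52.222 mL/cmH2O.
τ = R × C = 8.308 × 0.05222 L/cmH2O = 0.4338 s.
t = −τ·ln(1 − 0.92) = −0.4338·ln(0.08) = 1.096 s.

1.10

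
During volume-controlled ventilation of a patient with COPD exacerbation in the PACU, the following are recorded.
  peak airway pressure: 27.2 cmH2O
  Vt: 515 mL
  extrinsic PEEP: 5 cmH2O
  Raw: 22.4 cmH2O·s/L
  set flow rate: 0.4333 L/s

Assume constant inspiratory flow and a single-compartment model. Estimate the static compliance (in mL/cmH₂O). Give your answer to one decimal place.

41.2

Equation of motion (constant flow): PIP = Vt/C + R·V̇ + PEEP.
Vt/C = PIP − R·V̇ − PEEP = 27.2 − 22.4×0.4333 − 5 = 27.2 − 9.706 − 5 = 12.494 cmH2O.
C = Vt / 12.494 = 515 / 12.494 = 41.22 mL/cmH2O.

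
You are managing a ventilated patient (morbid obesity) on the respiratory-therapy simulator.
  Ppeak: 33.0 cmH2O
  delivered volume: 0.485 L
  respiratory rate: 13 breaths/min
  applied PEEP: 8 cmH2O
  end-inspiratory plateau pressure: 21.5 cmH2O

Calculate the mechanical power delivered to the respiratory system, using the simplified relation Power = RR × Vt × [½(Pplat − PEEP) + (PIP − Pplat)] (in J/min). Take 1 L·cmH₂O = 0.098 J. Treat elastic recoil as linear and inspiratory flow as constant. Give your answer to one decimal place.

Per-breath work = Vt × [½(Pplat−PEEP) + (PIP−Pplat)] = 0.485 × [0.5×13.5 + 11.5] = 0.485 × 18.25 = 8.851 L·cmH2O.
Power = 13 × 8.851 = 115.06 L·cmH2O/min.
× 0.098 J/(L·cmH2O) → 11.276 J/min.

11.3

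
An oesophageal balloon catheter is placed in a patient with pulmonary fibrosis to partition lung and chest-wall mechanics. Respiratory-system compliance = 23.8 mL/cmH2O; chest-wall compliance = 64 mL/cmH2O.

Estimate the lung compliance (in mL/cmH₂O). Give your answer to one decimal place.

37.9

1/CL = 1/Crs − 1/Ccw.
1/CL = 1/23.8 − 1/64 = 0.02639.
CL = 37.893 mL/cmH2O.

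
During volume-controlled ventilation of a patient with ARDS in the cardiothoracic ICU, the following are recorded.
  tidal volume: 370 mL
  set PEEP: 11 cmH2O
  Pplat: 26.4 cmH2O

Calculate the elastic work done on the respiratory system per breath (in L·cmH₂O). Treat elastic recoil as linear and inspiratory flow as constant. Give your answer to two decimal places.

2.85

Elastic work ≈ ½ × (Pplat − PEEP) × Vt = 0.5 × (26.4 − 11) × 0.370 L = 0.5 × 15.4 × 0.370 = 2.849 L·cmH2O.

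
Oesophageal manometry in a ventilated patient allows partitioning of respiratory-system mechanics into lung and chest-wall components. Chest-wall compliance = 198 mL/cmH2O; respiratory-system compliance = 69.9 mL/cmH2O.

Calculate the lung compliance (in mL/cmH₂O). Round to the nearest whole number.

108

1/CL = 1/Crs − 1/Ccw.
1/CL = 1/69.9 − 1/198 = 0.009256.
CL = 108.04 mL/cmH2O.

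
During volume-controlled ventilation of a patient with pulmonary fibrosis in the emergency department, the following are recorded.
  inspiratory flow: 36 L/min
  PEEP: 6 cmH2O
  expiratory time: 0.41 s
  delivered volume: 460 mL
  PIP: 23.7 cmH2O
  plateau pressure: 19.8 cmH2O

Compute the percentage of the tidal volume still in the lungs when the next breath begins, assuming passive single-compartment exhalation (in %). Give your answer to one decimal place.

15.1

Flow: 36 L/min ÷ 60 = 0.6 L/s.
R = (PIP − Pplat)/V̇ = (23.7 − 19.8) / 0.6 = 3.9/0.6 = 6.5 cmH2O·s/L.
C = Vt/(Pplat − PEEP) = 460.0 / (19.8 − 6) = 460.0/13.8 = 33.333 mL/cmH2O.
τ = R × C = 6.5 × 0.03333 L/cmH2O = 0.2166 s.
Fraction remaining at end-expiration = e^(−Te/τ) = e^(−0.41/0.2166) = 0.1506 → 15.06%.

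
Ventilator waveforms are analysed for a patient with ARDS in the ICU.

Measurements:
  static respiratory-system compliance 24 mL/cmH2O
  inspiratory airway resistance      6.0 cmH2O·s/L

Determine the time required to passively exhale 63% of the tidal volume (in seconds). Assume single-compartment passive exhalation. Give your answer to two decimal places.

τ = R × C = 6.0 × 24 mL/cmH2O = 6.0 × 0.024 L/cmH2O = 0.144 s.
Exhaled fraction f = 1 − e^(−t/τ) → t = −τ·ln(1 − f) = −0.144·ln(0.37) = 0.1432 s.

0.14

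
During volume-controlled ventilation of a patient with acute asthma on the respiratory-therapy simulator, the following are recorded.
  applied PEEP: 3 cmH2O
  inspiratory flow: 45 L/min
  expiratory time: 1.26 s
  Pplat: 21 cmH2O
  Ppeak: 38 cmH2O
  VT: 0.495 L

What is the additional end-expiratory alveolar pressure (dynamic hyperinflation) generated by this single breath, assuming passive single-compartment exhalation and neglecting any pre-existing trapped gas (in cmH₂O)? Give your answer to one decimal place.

2.4

Flow: 45 L/min ÷ 60 = 0.75 L/s.
R = (PIP − Pplat)/V̇ = (38 − 21) / 0.75 = 17.0/0.75 = 22.667 cmH2O·s/L.
C = Vt/(Pplat − PEEP) = 495.0 / (21 − 3) = 495.0/18.0 = 27.5 mL/cmH2O.
τ = R × C = 22.667 × 0.0275 L/cmH2O = 0.6233 s.
Fraction remaining = e^(−Te/τ) = e^(−1.26/0.6233) = 0.1325; trapped volume = 495.0 × 0.1325 = 65.588 mL.
Additional alveolar pressure from trapping ≈ V_trapped / C = 65.588 / 27.5 = 2.385 cmH2O.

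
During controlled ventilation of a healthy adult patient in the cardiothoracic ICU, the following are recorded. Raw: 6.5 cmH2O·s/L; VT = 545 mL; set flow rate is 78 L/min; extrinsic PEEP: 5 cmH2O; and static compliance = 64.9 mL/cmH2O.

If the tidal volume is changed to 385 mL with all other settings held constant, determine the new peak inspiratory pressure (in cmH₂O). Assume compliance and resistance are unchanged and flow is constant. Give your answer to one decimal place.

Flow: 78 L/min ÷ 60 = 1.3 L/s.
PIP = Vt/C + R·V̇ + PEEP (constant-flow equation of motion).
Only the elastic term changes: ΔPIP = ΔVt / C = (385 − 545) / 64.9 = -2.465 cmH2O.
Original PIP = 545/64.9 + 6.5×1.3 + 5 = 21.848 cmH2O; new PIP = 21.848 + (-2.465) = 19.383 cmH2O.

19.4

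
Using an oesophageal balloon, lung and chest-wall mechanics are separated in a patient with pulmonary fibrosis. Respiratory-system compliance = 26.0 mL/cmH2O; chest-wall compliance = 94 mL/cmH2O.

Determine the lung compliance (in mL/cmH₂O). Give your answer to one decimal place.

35.9

1/CL = 1/Crs − 1/Ccw.
1/CL = 1/26.0 − 1/94 = 0.02782.
CL = 35.945 mL/cmH2O.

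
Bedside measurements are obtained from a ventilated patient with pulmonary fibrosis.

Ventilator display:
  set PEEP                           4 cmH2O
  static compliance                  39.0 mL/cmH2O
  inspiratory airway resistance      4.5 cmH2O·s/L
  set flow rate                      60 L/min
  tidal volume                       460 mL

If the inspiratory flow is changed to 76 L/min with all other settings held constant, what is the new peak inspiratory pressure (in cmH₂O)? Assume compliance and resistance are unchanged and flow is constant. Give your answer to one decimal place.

21.5

Flow: 60 L/min ÷ 60 = 1 L/s.
New flow: 76 L/min ÷ 60 = 1.2667 L/s.
PIP = Vt/C + R·V̇ + PEEP (constant-flow equation of motion).
Only the resistive term changes: ΔPIP = R × ΔV̇ = 4.5 × (1.2667 − 1) = 4.5 × 0.2667 = 1.2 cmH2O.
Original PIP = 460/39.0 + 4.5×1 + 4 = 20.295 cmH2O; new PIP = 20.295 + (1.2) = 21.495 cmH2O.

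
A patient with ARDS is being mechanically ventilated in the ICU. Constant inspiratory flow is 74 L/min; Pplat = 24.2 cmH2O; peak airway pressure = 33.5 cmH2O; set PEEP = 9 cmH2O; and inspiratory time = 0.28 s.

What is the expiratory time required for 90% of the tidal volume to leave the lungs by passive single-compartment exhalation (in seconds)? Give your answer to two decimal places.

0.39

Flow: 74 L/min ÷ 60 = 1.2333 L/s.
Vt = flow × Ti = 1.2333 L/s × 0.28 s × 1000 mL/L = 345.32 mL.
R = (PIP − Pplat)/V̇ = (33.5 − 24.2) / 1.2333 = 9.3/1.2333 = 7.541 cmH2O·s/L.
C = Vt/(Pplat − PEEP) = 345.32 / (24.2 − 9) = 345.32/15.2 = 22.718 mL/cmH2O.
τ = R × C = 7.541 × 0.02272 L/cmH2O = 0.1713 s.
t = −τ·ln(1 − 0.90) = −0.1713·ln(0.1) = 0.3944 s.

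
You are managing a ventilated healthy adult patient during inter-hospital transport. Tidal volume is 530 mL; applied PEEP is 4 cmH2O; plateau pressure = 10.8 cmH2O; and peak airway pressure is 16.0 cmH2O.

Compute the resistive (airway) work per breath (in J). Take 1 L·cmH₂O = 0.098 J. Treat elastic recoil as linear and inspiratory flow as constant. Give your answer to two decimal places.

With constant inspiratory flow the resistive pressure is constant at PIP − Pplat = 16.0 − 10.8 = 5.2 cmH2O, so resistive work = 5.2 × 0.530 = 2.756 L·cmH2O.
× 0.098 J/(L·cmH2O) → 0.2701 J.

0.27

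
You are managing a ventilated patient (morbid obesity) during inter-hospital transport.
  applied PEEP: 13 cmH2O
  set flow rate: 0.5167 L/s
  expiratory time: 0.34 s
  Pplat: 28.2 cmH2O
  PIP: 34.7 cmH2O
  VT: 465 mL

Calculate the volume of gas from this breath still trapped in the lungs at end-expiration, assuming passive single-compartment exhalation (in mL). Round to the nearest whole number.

R = (PIP − Pplat)/V̇ = (34.7 − 28.2) / 0.5167 = 6.5/0.5167 = 12.58 cmH2O·s/L.
C = Vt/(Pplat − PEEP) = 465.0 / (28.2 − 13) = 465.0/15.2 = 30.592 mL/cmH2O.
τ = R × C = 12.58 × 0.03059 L/cmH2O = 0.3848 s.
Fraction remaining = e^(−Te/τ) = e^(−0.34/0.3848) = 0.4133.
Trapped volume = 465.0 × 0.4133 = 192.18 mL.

192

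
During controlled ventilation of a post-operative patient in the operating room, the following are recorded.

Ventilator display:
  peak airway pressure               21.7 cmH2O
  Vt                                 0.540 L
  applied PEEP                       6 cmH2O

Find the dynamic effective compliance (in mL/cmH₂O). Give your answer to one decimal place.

34.4

Dynamic compliance = Vt / (PIP − PEEP) = 540 / (21.7 − 6) = 540 / 15.7 = 34.395 mL/cmH2O.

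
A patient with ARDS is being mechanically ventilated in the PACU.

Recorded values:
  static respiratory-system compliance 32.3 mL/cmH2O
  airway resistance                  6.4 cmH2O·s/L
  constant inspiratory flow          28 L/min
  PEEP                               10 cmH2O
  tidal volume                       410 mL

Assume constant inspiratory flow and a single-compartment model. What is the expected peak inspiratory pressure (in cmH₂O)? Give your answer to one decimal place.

25.7

Flow: 28 L/min ÷ 60 = 0.4667 L/s.
Equation of motion (constant flow): PIP = Vt/C + R·V̇ + PEEP.
PIP = 410/32.3 + 6.4×0.4667 + 10 = 12.693 + 2.987 + 10 = 25.68 cmH2O.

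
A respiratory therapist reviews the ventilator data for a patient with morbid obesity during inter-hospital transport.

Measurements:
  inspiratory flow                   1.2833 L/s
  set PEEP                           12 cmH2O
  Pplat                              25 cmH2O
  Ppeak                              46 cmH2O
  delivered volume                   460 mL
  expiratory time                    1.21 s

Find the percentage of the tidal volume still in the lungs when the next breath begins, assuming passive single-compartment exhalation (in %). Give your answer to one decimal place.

12.4

R = (PIP − Pplat)/V̇ = (46 − 25) / 1.2833 = 21.0/1.2833 = 16.364 cmH2O·s/L.
C = Vt/(Pplat − PEEP) = 460.0 / (25 − 12) = 460.0/13.0 = 35.385 mL/cmH2O.
τ = R × C = 16.364 × 0.03539 L/cmH2O = 0.5791 s.
Fraction remaining at end-expiration = e^(−Te/τ) = e^(−1.21/0.5791) = 0.1238 → 12.38%.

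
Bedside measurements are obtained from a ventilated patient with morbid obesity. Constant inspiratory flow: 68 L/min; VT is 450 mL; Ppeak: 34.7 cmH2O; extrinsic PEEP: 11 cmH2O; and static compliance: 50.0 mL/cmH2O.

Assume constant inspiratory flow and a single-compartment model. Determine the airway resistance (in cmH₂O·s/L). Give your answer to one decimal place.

Flow: 68 L/min ÷ 60 = 1.1333 L/s.
Equation of motion (constant flow): PIP = Vt/C + R·V̇ + PEEP.
R·V̇ = PIP − Vt/C − PEEP = 34.7 − 450/50.0 − 11 = 34.7 − 9.0 − 11 = 14.7 cmH2O.
R = 14.7 / 1.1333 = 12.971 cmH2O·s/L.

13.0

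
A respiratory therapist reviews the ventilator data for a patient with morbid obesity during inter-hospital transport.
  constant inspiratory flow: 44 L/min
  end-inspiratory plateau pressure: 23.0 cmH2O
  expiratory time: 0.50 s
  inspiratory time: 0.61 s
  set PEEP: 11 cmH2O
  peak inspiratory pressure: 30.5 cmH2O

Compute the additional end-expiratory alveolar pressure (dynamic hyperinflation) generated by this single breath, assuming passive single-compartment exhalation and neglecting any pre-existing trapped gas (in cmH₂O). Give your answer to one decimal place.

Flow: 44 L/min ÷ 60 = 0.7333 L/s.
Vt = flow × Ti = 0.7333 L/s × 0.61 s × 1000 mL/L = 447.31 mL.
R = (PIP − Pplat)/V̇ = (30.5 − 23.0) / 0.7333 = 7.5/0.7333 = 10.228 cmH2O·s/L.
C = Vt/(Pplat − PEEP) = 447.31 / (23.0 − 11) = 447.31/12.0 = 37.276 mL/cmH2O.
τ = R × C = 10.228 × 0.03728 L/cmH2O = 0.3813 s.
Fraction remaining = e^(−Te/τ) = e^(−0.50/0.3813) = 0.2695; trapped volume = 447.31 × 0.2695 = 120.55 mL.
Additional alveolar pressure from trapping ≈ V_trapped / C = 120.55 / 37.276 = 3.234 cmH2O.

3.2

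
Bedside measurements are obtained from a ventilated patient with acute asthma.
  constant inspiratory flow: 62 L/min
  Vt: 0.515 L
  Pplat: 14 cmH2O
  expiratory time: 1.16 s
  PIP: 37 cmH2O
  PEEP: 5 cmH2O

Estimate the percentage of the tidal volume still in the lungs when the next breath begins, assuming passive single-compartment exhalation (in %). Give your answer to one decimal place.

Flow: 62 L/min ÷ 60 = 1.0333 L/s.
R = (PIP − Pplat)/V̇ = (37 − 14) / 1.0333 = 23.0/1.0333 = 22.259 cmH2O·s/L.
C = Vt/(Pplat − PEEP) = 515.0 / (14 − 5) = 515.0/9.0 = 57.222 mL/cmH2O.
τ = R × C = 22.259 × 0.05722 L/cmH2O = 1.274 s.
Fraction remaining at end-expiration = e^(−Te/τ) = e^(−1.16/1.274) = 0.4023 → 40.23%.

40.2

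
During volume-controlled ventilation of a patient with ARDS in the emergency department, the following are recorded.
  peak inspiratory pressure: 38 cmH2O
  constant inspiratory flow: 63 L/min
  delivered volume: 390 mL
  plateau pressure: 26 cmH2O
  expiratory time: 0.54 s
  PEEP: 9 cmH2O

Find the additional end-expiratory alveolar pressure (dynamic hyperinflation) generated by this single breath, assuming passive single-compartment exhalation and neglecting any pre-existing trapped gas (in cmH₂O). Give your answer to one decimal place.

2.2

Flow: 63 L/min ÷ 60 = 1.05 L/s.
R = (PIP − Pplat)/V̇ = (38 − 26) / 1.05 = 12.0/1.05 = 11.429 cmH2O·s/L.
C = Vt/(Pplat − PEEP) = 390.0 / (26 − 9) = 390.0/17.0 = 22.941 mL/cmH2O.
τ = R × C = 11.429 × 0.02294 L/cmH2O = 0.2622 s.
Fraction remaining = e^(−Te/τ) = e^(−0.54/0.2622) = 0.1275; trapped volume = 390.0 × 0.1275 = 49.725 mL.
Additional alveolar pressure from trapping ≈ V_trapped / C = 49.725 / 22.941 = 2.168 cmH2O.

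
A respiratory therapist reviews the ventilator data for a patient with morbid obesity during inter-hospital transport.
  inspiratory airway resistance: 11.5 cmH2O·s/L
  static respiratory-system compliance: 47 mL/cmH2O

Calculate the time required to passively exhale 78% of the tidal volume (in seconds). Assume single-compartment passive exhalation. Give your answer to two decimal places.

τ = R × C = 11.5 × 47 mL/cmH2O = 11.5 × 0.047 L/cmH2O = 0.5405 s.
Exhaled fraction f = 1 − e^(−t/τ) → t = −τ·ln(1 − f) = −0.5405·ln(0.22) = 0.8184 s.

0.82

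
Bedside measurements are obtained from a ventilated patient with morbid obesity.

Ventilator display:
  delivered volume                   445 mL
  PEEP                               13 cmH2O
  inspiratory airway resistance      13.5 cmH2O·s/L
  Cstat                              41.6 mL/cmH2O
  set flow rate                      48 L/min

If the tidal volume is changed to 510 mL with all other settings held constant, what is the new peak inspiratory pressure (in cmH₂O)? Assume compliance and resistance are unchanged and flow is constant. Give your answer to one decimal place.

Flow: 48 L/min ÷ 60 = 0.8 L/s.
PIP = Vt/C + R·V̇ + PEEP (constant-flow equation of motion).
Only the elastic term changes: ΔPIP = ΔVt / C = (510 − 445) / 41.6 = 1.563 cmH2O.
Original PIP = 445/41.6 + 13.5×0.8 + 13 = 34.497 cmH2O; new PIP = 34.497 + (1.563) = 36.06 cmH2O.

36.1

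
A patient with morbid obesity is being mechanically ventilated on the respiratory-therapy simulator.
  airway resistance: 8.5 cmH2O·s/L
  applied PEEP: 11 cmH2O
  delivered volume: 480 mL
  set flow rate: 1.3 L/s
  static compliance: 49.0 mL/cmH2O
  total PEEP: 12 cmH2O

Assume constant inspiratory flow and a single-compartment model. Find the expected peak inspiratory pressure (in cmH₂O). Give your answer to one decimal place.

32.8

Total PEEP = 12 cmH2O (set 11 + intrinsic 1); this is the baseline alveolar pressure.
Equation of motion (constant flow): PIP = Vt/C + R·V̇ + PEEP.
PIP = 480/49.0 + 8.5×1.3 + 12 = 9.796 + 11.05 + 12 = 32.846 cmH2O.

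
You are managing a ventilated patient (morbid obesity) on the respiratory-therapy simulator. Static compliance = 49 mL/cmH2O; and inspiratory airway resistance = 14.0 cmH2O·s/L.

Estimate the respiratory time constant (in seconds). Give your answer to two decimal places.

0.69

τ = R × C = 14.0 × 49 mL/cmH2O = 14.0 × 0.049 L/cmH2O = 0.686 s.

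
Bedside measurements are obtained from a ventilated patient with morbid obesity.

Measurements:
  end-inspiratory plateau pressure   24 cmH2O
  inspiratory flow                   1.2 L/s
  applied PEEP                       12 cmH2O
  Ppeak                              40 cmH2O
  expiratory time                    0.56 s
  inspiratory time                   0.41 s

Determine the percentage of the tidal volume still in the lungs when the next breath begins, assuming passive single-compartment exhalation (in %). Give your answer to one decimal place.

35.9

Vt = flow × Ti = 1.2 L/s × 0.41 s × 1000 mL/L = 492.0 mL.
R = (PIP − Pplat)/V̇ = (40 − 24) / 1.2 = 16.0/1.2 = 13.333 cmH2O·s/L.
C = Vt/(Pplat − PEEP) = 492.0 / (24 − 12) = 492.0/12.0 = 41.0 mL/cmH2O.
τ = R × C = 13.333 × 0.041 L/cmH2O = 0.5467 s.
Fraction remaining at end-expiration = e^(−Te/τ) = e^(−0.56/0.5467) = 0.359 → 35.9%.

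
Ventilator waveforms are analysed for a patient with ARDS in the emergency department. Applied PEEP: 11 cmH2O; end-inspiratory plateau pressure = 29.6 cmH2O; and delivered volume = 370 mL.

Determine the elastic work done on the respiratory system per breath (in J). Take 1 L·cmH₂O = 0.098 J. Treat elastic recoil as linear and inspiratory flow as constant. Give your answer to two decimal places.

Elastic work ≈ ½ × (Pplat − PEEP) × Vt = 0.5 × (29.6 − 11) × 0.370 L = 0.5 × 18.6 × 0.370 = 3.441 L·cmH2O.
× 0.098 J/(L·cmH2O) → 0.3372 J.

0.34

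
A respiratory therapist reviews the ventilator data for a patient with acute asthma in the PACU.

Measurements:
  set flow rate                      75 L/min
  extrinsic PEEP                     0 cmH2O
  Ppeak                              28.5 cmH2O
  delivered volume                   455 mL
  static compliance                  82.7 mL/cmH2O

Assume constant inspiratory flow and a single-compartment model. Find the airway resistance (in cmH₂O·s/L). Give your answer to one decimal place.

Flow: 75 L/min ÷ 60 = 1.25 L/s.
Equation of motion (constant flow): PIP = Vt/C + R·V̇ + PEEP.
R·V̇ = PIP − Vt/C − PEEP = 28.5 − 455/82.7 − 0 = 28.5 − 5.502 − 0 = 22.998 cmH2O.
R = 22.998 / 1.25 = 18.398 cmH2O·s/L.

18.4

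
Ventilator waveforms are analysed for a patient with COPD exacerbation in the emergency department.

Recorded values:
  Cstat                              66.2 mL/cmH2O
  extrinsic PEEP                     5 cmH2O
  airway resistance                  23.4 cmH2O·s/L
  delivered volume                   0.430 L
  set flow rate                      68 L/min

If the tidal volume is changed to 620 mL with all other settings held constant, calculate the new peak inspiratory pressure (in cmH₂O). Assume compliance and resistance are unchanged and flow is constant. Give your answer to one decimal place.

40.9

Flow: 68 L/min ÷ 60 = 1.1333 L/s.
PIP = Vt/C + R·V̇ + PEEP (constant-flow equation of motion).
Only the elastic term changes: ΔPIP = ΔVt / C = (620 − 430) / 66.2 = 2.87 cmH2O.
Original PIP = 430/66.2 + 23.4×1.1333 + 5 = 38.015 cmH2O; new PIP = 38.015 + (2.87) = 40.885 cmH2O.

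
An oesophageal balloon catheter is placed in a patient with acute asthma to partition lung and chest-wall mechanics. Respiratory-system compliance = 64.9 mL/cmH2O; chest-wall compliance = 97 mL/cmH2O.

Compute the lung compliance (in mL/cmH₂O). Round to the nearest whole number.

1/CL = 1/Crs − 1/Ccw.
1/CL = 1/64.9 − 1/97 = 0.005099.
CL = 196.12 mL/cmH2O.

196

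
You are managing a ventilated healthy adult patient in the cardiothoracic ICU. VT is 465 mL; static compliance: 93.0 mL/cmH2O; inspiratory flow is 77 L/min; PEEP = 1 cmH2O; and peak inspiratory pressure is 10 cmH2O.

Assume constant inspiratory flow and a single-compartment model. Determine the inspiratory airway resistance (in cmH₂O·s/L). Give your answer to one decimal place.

3.1

Flow: 77 L/min ÷ 60 = 1.2833 L/s.
Equation of motion (constant flow): PIP = Vt/C + R·V̇ + PEEP.
R·V̇ = PIP − Vt/C − PEEP = 10 − 465/93.0 − 1 = 10 − 5.0 − 1 = 4.0 cmH2O.
R = 4.0 / 1.2833 = 3.117 cmH2O·s/L.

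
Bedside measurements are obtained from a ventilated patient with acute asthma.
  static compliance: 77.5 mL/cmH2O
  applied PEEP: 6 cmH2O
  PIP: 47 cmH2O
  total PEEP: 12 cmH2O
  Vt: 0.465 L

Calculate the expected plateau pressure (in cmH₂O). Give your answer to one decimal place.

18.0

End-expiratory occlusion gives total PEEP = 12 cmH2O (intrinsic PEEP = 12 − 6 = 6). Use total PEEP for the elastic gradient.
Pplat = PEEPtotal + Vt / Cstat = 12 + 465 / 77.5 = 12 + 6.0 = 18.0 cmH2O.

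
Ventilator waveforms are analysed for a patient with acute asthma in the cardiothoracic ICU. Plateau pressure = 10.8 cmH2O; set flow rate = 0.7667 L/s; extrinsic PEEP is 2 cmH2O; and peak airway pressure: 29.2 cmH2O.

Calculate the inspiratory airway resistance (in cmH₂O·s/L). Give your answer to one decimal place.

Raw = (PIP − Pplat) / flow = (29.2 − 10.8) / 0.7667 = 18.4 / 0.7667 = 23.999 cmH2O·s/L.

24.0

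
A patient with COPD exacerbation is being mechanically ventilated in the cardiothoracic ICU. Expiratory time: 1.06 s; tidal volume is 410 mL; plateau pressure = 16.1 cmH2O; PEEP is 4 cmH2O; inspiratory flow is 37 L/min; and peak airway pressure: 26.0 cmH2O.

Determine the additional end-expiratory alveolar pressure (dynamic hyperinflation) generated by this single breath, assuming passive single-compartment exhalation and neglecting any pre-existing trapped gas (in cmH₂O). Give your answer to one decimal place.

Flow: 37 L/min ÷ 60 = 0.6167 L/s.
R = (PIP − Pplat)/V̇ = (26.0 − 16.1) / 0.6167 = 9.9/0.6167 = 16.053 cmH2O·s/L.
C = Vt/(Pplat − PEEP) = 410.0 / (16.1 − 4) = 410.0/12.1 = 33.884 mL/cmH2O.
τ = R × C = 16.053 × 0.03388 L/cmH2O = 0.5439 s.
Fraction remaining = e^(−Te/τ) = e^(−1.06/0.5439) = 0.1424; trapped volume = 410.0 × 0.1424 = 58.384 mL.
Additional alveolar pressure from trapping ≈ V_trapped / C = 58.384 / 33.884 = 1.723 cmH2O.

1.7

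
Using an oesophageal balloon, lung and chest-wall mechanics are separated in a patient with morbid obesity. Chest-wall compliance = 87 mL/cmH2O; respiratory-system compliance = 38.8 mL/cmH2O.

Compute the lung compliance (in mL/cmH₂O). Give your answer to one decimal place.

1/CL = 1/Crs − 1/Ccw.
1/CL = 1/38.8 − 1/87 = 0.01428.
CL = 70.028 mL/cmH2O.

70.0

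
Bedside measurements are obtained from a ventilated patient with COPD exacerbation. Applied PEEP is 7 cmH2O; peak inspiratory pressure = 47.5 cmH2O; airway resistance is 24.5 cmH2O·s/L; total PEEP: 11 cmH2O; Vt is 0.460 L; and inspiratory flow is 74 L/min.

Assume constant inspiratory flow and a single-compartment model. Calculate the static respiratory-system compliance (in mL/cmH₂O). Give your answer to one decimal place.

Flow: 74 L/min ÷ 60 = 1.2333 L/s.
Total PEEP = 11 cmH2O (set 7 + intrinsic 4); this is the baseline alveolar pressure.
Equation of motion (constant flow): PIP = Vt/C + R·V̇ + PEEP.
Vt/C = PIP − R·V̇ − PEEP = 47.5 − 24.5×1.2333 − 11 = 47.5 − 30.216 − 11 = 6.284 cmH2O.
C = Vt / 6.284 = 460 / 6.284 = 73.202 mL/cmH2O.

73.2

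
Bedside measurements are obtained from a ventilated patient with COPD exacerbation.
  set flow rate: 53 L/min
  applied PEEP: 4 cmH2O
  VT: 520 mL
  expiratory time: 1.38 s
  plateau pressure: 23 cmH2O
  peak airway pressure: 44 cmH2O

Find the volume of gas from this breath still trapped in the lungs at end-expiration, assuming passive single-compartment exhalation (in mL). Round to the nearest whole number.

Flow: 53 L/min ÷ 60 = 0.8833 L/s.
R = (PIP − Pplat)/V̇ = (44 − 23) / 0.8833 = 21.0/0.8833 = 23.774 cmH2O·s/L.
C = Vt/(Pplat − PEEP) = 520.0 / (23 − 4) = 520.0/19.0 = 27.368 mL/cmH2O.
τ = R × C = 23.774 × 0.02737 L/cmH2O = 0.6507 s.
Fraction remaining = e^(−Te/τ) = e^(−1.38/0.6507) = 0.1199.
Trapped volume = 520.0 × 0.1199 = 62.348 mL.

62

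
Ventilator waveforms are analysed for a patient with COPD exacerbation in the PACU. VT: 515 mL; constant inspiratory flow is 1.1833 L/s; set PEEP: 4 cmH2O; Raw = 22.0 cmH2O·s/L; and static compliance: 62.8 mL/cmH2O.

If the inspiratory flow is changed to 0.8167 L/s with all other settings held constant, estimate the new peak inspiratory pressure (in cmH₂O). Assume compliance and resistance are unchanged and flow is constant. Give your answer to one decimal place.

PIP = Vt/C + R·V̇ + PEEP (constant-flow equation of motion).
Only the resistive term changes: ΔPIP = R × ΔV̇ = 22.0 × (0.8167 − 1.1833) = 22.0 × -0.3666 = -8.065 cmH2O.
Original PIP = 515/62.8 + 22.0×1.1833 + 4 = 38.233 cmH2O; new PIP = 38.233 + (-8.065) = 30.168 cmH2O.

30.2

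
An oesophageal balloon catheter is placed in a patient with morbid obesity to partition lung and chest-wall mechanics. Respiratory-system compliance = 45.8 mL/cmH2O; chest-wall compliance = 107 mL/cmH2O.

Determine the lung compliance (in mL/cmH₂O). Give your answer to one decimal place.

1/CL = 1/Crs − 1/Ccw.
1/CL = 1/45.8 − 1/107 = 0.01249.
CL = 80.064 mL/cmH2O.

80.1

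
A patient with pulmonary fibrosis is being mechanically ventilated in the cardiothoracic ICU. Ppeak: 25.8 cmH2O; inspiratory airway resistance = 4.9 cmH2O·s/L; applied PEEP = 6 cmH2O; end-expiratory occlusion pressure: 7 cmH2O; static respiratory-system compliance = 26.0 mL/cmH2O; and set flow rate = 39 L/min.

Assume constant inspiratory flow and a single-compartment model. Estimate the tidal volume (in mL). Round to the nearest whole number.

406

Flow: 39 L/min ÷ 60 = 0.65 L/s.
Total PEEP = 7 cmH2O (set 6 + intrinsic 1); this is the baseline alveolar pressure.
Equation of motion (constant flow): PIP = Vt/C + R·V̇ + PEEP.
Vt/C = PIP − R·V̇ − PEEP = 25.8 − 3.185 − 7 = 15.615 cmH2O.
Vt = C × 15.615 = 26.0 × 15.615 = 405.99 mL.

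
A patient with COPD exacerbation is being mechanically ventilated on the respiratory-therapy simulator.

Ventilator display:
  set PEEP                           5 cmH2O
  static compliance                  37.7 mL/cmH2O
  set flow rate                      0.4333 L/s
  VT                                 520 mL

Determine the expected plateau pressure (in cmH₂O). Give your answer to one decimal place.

18.8

Pplat = PEEP + Vt / Cstat = 5 + 520 / 37.7 = 5 + 13.793 = 18.793 cmH2O.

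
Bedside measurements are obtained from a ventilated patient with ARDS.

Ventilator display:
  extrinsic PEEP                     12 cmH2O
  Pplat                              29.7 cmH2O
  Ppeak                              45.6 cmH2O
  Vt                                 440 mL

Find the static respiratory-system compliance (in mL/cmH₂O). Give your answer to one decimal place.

Cstat = Vt / (Pplat − PEEP) = 440 / (29.7 − 12) = 440 / 17.7 = 24.859 mL/cmH2O.

24.9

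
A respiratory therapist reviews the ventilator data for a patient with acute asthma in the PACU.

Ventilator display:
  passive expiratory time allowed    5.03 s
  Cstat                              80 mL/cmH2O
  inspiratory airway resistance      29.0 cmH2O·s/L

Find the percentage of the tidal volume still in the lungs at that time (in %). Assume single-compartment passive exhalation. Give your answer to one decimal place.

τ = R × C = 29.0 × 80 mL/cmH2O = 29.0 × 0.080 L/cmH2O = 2.32 s.
Passive exhalation: V(t)/V₀ = e^(−t/τ) = e^(−5.03/2.32) = 0.1144.
Fraction remaining = 0.1144 → 11.44%.

11.4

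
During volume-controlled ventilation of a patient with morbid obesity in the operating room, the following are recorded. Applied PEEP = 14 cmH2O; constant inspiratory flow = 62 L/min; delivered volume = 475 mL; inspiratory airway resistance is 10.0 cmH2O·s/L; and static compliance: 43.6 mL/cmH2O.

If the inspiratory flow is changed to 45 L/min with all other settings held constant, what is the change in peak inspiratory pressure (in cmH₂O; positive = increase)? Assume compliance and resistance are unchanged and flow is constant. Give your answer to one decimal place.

Flow: 62 L/min ÷ 60 = 1.0333 L/s.
New flow: 45 L/min ÷ 60 = 0.75 L/s.
PIP = Vt/C + R·V̇ + PEEP (constant-flow equation of motion).
Only the resistive term changes: ΔPIP = R × ΔV̇ = 10.0 × (0.75 − 1.0333) = 10.0 × -0.2833 = -2.833 cmH2O.

-2.8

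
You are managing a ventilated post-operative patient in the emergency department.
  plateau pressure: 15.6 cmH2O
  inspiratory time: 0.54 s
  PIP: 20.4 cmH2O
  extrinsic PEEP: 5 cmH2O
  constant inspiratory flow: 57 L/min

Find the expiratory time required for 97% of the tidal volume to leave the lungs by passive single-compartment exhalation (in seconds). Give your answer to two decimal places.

0.86

Flow: 57 L/min ÷ 60 = 0.95 L/s.
Vt = flow × Ti = 0.95 L/s × 0.54 s × 1000 mL/L = 513.0 mL.
R = (PIP − Pplat)/V̇ = (20.4 − 15.6) / 0.95 = 4.8/0.95 = 5.053 cmH2O·s/L.
C = Vt/(Pplat − PEEP) = 513.0 / (15.6 − 5) = 513.0/10.6 = 48.396 mL/cmH2O.
τ = R × C = 5.053 × 0.0484 L/cmH2O = 0.2446 s.
t = −τ·ln(1 − 0.97) = −0.2446·ln(0.03) = 0.8577 s.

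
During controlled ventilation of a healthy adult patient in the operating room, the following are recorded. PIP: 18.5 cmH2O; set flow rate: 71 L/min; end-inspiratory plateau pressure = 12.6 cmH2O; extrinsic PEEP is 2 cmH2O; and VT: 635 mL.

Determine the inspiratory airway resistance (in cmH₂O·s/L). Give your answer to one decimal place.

Flow: 71 L/min ÷ 60 = 1.1833 L/s.
Raw = (PIP − Pplat) / flow = (18.5 − 12.6) / 1.1833 = 5.9 / 1.1833 = 4.986 cmH2O·s/L.

5.0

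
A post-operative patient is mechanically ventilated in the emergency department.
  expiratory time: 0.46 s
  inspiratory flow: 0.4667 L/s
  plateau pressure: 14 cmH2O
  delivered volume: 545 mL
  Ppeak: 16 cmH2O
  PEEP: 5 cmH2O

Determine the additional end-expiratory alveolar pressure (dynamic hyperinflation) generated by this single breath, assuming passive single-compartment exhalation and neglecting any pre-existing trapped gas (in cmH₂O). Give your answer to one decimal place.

R = (PIP − Pplat)/V̇ = (16 − 14) / 0.4667 = 2.0/0.4667 = 4.285 cmH2O·s/L.
C = Vt/(Pplat − PEEP) = 545.0 / (14 − 5) = 545.0/9.0 = 60.556 mL/cmH2O.
τ = R × C = 4.285 × 0.06056 L/cmH2O = 0.2595 s.
Fraction remaining = e^(−Te/τ) = e^(−0.46/0.2595) = 0.1699; trapped volume = 545.0 × 0.1699 = 92.596 mL.
Additional alveolar pressure from trapping ≈ V_trapped / C = 92.596 / 60.556 = 1.529 cmH2O.

1.5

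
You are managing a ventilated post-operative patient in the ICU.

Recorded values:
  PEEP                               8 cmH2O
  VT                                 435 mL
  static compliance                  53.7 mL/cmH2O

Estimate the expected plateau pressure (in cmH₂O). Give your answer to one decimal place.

Pplat = PEEP + Vt / Cstat = 8 + 435 / 53.7 = 8 + 8.101 = 16.101 cmH2O.

16.1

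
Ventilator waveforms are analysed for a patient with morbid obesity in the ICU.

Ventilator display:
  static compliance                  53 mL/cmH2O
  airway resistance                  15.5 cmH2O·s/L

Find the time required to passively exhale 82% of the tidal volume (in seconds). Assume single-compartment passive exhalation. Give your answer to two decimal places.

τ = R × C = 15.5 × 53 mL/cmH2O = 15.5 × 0.053 L/cmH2O = 0.8215 s.
Exhaled fraction f = 1 − e^(−t/τ) → t = −τ·ln(1 − f) = −0.8215·ln(0.18) = 1.409 s.

1.41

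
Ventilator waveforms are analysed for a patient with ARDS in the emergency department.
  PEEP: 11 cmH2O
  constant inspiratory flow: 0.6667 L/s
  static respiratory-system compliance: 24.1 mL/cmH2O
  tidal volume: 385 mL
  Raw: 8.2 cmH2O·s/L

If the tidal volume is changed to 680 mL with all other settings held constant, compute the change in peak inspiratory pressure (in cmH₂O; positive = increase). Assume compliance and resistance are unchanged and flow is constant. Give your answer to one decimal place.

12.2

PIP = Vt/C + R·V̇ + PEEP (constant-flow equation of motion).
Only the elastic term changes: ΔPIP = ΔVt / C = (680 − 385) / 24.1 = 12.241 cmH2O.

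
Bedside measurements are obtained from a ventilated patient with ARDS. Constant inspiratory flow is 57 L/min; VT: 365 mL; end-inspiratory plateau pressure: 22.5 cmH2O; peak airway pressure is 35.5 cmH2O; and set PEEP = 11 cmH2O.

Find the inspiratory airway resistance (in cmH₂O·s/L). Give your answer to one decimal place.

Flow: 57 L/min ÷ 60 = 0.95 L/s.
Raw = (PIP − Pplat) / flow = (35.5 − 22.5) / 0.95 = 13.0 / 0.95 = 13.684 cmH2O·s/L.

13.7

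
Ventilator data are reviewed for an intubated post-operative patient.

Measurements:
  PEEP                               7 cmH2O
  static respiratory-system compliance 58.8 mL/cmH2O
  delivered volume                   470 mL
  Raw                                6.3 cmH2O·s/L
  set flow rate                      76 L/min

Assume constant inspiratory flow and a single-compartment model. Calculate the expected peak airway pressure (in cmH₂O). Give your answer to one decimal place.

Flow: 76 L/min ÷ 60 = 1.2667 L/s.
Equation of motion (constant flow): PIP = Vt/C + R·V̇ + PEEP.
PIP = 470/58.8 + 6.3×1.2667 + 7 = 7.993 + 7.98 + 7 = 22.973 cmH2O.

23.0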